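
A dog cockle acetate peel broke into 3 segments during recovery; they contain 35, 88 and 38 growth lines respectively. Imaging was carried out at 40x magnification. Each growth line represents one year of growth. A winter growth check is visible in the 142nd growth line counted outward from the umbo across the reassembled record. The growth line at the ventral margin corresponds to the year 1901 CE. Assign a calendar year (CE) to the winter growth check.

1882 CE

Total growth lines = 35 + 88 + 38 = 161.
The winter growth check sits at growth line 142 from the umbo, so 161 − 142 = 19 growth lines formed after it.
1901 − 19 = 1882 CE.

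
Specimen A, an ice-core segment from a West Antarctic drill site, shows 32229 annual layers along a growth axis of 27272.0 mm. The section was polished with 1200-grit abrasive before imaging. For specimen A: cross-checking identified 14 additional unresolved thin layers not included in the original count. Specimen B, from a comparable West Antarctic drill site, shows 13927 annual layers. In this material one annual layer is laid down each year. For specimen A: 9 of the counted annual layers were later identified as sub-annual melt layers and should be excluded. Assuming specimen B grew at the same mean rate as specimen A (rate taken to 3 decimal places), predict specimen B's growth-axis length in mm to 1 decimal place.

Specimen A: correcting the raw count gives 32229 − 9 + 14 = 32234 true annual layers.
A: Mean rate = 27272.0 mm / 32234 years ≈ 0.846 mm/yr.
Length of B = 0.846 × 13927 = 11782.2 mm.

11782.2 mm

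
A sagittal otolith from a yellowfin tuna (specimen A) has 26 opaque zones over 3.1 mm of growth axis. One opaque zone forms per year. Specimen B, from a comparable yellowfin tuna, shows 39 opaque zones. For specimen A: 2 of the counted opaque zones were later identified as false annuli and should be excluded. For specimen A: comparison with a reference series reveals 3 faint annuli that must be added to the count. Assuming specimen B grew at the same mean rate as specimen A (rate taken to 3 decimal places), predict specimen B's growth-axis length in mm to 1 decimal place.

4.5 mm

Specimen A: adjusted count: 26 − 2 + 3 = 27 opaque zones.
A: Mean rate = 3.1 mm / 27 years ≈ 0.115 mm per year.
B's length ≈ 0.115 × 39 = 4.5 mm.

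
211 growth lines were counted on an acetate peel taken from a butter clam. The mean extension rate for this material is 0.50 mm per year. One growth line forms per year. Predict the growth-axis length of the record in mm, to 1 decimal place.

The record spans 211 years at 0.50 mm per year.
Length ≈ 0.50 × 211 = 105.5 mm.

105.5 mm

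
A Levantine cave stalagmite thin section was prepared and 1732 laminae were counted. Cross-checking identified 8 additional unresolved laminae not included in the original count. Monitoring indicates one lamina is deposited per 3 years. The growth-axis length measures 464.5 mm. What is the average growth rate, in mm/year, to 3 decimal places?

0.089 mm/year

After corrections the count is 1732 + 8 = 1740 laminae.
At 3 years per lamina, 1740 × 3 = 5220 years.
464.5 mm over 5220 years gives 464.5 / 5220 ≈ 0.089 mm/year.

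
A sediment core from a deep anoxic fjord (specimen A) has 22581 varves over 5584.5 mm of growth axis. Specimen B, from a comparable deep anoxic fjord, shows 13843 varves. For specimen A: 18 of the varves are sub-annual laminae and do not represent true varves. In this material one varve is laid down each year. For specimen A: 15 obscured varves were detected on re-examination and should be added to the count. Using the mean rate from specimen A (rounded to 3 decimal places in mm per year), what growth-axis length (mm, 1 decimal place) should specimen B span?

Specimen A: correcting the raw count gives 22581 − 18 + 15 = 22578 true varves.
A: Mean rate = 5584.5 mm / 22578 years ≈ 0.247 mm per year.
Length of B = 0.247 × 13843 = 3419.2 mm.

3419.2 mm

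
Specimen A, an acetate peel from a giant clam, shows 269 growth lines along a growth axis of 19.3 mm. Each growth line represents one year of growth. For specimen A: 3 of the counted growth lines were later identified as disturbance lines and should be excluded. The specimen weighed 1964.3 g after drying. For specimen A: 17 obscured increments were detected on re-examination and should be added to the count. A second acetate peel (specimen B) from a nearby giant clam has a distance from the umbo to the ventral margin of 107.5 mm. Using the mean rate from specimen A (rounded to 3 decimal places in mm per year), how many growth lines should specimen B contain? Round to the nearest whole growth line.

1581 growth lines

Specimen A: correcting the raw count gives 269 − 3 + 17 = 283 true growth lines.
A: Extension rate ≈ 19.3 / 283 = 0.068 mm per year.
For B, 107.5 / 0.068 = 1580.88 years ≈ 1581 growth lines.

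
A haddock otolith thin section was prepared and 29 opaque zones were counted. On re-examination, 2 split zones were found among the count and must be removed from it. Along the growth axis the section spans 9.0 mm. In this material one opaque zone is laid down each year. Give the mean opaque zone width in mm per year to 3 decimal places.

Adjusted count: 29 − 2 = 27 opaque zones.
Extension rate ≈ 9.0 / 27 = 0.333 mm per year.

0.333 mm per year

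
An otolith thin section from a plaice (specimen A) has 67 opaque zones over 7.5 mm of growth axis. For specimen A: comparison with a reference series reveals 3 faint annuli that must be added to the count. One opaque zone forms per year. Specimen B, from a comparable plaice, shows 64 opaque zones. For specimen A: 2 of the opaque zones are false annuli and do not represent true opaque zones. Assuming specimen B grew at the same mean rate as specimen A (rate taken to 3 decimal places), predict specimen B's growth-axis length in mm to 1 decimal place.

7.0 mm

Specimen A: correcting the raw count gives 67 − 2 + 3 = 68 true opaque zones.
A: Extension rate ≈ 7.5 / 68 = 0.110 mm/year.
B's length ≈ 0.110 × 64 = 7.0 mm.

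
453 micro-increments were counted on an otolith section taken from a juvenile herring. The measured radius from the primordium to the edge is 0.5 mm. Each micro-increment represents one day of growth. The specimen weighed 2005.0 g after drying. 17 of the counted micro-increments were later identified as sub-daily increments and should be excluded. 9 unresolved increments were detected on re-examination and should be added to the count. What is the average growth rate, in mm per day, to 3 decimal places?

0.001 mm per day

Adjusted count: 453 − 17 + 9 = 445 micro-increments.
Extension rate ≈ 0.5 / 445 = 0.001 mm per day.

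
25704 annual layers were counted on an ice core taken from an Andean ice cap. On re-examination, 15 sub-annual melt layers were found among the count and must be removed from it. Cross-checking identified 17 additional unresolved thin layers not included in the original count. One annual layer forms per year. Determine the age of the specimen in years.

25706 years

After corrections the count is 25704 − 15 + 17 = 25706 annual layers.
With a one-to-one annual layer periodicity this is 25706 years.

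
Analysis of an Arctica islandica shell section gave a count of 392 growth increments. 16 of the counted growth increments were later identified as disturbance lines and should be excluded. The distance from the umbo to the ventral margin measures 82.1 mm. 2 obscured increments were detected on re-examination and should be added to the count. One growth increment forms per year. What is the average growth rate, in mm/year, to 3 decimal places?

0.217 mm/year

After corrections the count is 392 − 16 + 2 = 378 growth increments.
Extension rate ≈ 82.1 / 378 = 0.217 mm/year.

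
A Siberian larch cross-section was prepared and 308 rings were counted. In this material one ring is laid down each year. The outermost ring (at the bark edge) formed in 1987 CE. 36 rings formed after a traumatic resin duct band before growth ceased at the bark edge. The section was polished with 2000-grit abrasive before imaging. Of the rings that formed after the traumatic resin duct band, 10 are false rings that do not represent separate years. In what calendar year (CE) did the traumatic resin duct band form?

1961 CE

36 rings post-date the traumatic resin duct band.
36 − 10 false = 26 true rings after the traumatic resin duct band.
1987 − 26 = 1961 CE.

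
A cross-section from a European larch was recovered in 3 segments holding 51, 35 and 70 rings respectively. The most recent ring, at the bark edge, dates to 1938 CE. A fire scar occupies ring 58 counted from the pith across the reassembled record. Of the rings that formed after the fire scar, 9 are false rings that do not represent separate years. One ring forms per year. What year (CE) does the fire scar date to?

Total rings = 51 + 35 + 70 = 156.
156 − 58 = 98 rings lie beyond the fire scar toward the bark edge.
98 − 9 false = 89 true rings after the fire scar.
Counting back 89 years from 1938 CE places the fire scar in 1938 − 89 = 1849 CE.

1849 CE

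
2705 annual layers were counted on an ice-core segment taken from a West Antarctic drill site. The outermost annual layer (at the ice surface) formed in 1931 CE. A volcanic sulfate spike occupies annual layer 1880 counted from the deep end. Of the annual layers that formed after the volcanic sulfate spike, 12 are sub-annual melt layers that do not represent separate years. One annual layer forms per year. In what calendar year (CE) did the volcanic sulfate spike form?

The volcanic sulfate spike sits at annual layer 1880 from the deep end, so 2705 − 1880 = 825 annual layers formed after it.
825 − 12 false = 813 true annual layers after the volcanic sulfate spike.
Counting back 813 years from 1931 CE places the volcanic sulfate spike in 1931 − 813 = 1118 CE.

1118 CE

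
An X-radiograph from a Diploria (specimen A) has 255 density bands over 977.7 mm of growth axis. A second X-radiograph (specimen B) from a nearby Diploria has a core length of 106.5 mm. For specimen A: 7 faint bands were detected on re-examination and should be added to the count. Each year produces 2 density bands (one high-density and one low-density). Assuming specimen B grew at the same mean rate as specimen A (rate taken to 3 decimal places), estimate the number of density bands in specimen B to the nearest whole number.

Specimen A: after corrections the count is 255 + 7 = 262 density bands.
Specimen A: dividing by 2 density bands per year: 262 / 2 = 131 years.
A: Extension rate ≈ 977.7 / 131 = 7.463 mm/yr.
B spans 106.5 / 7.463 = 14.27 years; at 2 density bands per year that is 14.27 × 2 ≈ 29 density bands.

29 density bands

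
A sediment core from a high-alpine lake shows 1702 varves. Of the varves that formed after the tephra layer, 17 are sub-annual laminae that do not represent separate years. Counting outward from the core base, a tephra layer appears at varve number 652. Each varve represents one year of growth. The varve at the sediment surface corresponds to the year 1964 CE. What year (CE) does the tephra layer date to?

1702 − 652 = 1050 varves lie beyond the tephra layer toward the sediment surface.
Removing the 17 false varves leaves 1050 − 17 = 1033 true varves beyond the tephra layer.
The varve at the sediment surface is 1964 CE, so the tephra layer dates to 1964 − 1033 = 931 CE.

931 CE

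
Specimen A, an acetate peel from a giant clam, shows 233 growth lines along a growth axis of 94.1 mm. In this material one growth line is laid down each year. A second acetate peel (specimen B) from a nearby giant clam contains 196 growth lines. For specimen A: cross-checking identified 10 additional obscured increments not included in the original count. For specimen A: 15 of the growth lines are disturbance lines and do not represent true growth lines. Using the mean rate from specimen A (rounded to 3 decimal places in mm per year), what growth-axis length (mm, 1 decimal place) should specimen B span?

Specimen A: true growth line count = 233 − 15 + 10 = 228.
A: 94.1 mm over 228 years gives 94.1 / 228 ≈ 0.413 mm/year.
Length of B = 0.413 × 196 = 80.9 mm.

80.9 mm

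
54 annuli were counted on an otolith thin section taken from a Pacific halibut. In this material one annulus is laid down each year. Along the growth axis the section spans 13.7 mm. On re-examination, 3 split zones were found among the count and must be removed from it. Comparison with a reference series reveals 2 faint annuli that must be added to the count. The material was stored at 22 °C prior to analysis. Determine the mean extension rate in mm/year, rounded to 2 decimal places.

True annulus count = 54 − 3 + 2 = 53.
Mean rate = 13.7 mm / 53 years ≈ 0.26 mm/year.

0.26 mm/year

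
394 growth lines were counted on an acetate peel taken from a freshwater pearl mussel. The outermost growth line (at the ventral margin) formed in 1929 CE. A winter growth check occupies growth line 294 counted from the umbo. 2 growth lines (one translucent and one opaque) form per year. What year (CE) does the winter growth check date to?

Between growth line 294 and the ventral margin there are 394 − 294 = 100 growth lines.
100 growth lines at 2 per year is 100 / 2 = 50 years.
The growth line at the ventral margin is 1929 CE, so the winter growth check dates to 1929 − 50 = 1879 CE.

1879 CE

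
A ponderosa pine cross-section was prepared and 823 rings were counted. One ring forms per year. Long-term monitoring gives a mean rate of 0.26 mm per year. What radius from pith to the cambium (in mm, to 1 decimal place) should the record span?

214.0 mm

The record spans 823 years at 0.26 mm per year.
Length ≈ 0.26 × 823 = 214.0 mm.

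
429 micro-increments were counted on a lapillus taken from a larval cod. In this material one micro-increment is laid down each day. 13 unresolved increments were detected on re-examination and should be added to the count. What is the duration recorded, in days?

442 d

Correcting the raw count gives 429 + 13 = 442 true micro-increments.
One micro-increment per day makes the duration 442 days.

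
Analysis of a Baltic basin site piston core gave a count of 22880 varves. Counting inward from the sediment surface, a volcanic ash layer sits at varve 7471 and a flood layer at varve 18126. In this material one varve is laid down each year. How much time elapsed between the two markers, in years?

Separation: 18126 − 7471 = 10655 varves.
At one varve per year, 10655 years elapsed between them.

10655 years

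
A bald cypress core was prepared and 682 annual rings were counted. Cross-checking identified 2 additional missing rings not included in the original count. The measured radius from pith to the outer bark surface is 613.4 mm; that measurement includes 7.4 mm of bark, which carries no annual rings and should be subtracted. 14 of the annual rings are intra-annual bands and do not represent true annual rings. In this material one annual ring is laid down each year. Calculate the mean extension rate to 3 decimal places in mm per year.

0.904 mm per year

True annual ring count = 682 − 14 + 2 = 670.
Net length = 613.4 − 7.4 = 606.0 mm.
Extension rate ≈ 606.0 / 670 = 0.904 mm per year.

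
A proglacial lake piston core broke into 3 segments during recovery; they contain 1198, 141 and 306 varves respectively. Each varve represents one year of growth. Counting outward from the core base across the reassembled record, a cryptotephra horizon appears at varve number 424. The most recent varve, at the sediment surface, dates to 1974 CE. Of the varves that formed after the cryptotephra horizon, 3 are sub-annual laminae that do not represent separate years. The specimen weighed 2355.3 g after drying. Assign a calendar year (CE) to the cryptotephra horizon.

Total varves = 1198 + 141 + 306 = 1645.
Between varve 424 and the sediment surface there are 1645 − 424 = 1221 varves.
1221 − 3 false = 1218 true varves after the cryptotephra horizon.
The varve at the sediment surface is 1974 CE, so the cryptotephra horizon dates to 1974 − 1218 = 756 CE.

756 CE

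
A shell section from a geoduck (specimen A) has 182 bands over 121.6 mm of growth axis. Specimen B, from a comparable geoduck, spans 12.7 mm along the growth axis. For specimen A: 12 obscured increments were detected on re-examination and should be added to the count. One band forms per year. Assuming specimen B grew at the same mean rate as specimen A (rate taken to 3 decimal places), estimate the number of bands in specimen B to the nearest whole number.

20 bands

Specimen A: correcting the raw count gives 182 + 12 = 194 true bands.
A: 121.6 mm over 194 years gives 121.6 / 194 ≈ 0.627 mm/year.
For B, 12.7 / 0.627 = 20.26 years ≈ 20 bands.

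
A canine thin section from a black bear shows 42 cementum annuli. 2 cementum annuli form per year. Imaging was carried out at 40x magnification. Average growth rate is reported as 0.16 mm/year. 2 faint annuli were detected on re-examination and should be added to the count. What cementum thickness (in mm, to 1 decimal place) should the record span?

3.5 mm

Adjusted count: 42 + 2 = 44 cementum annuli.
Dividing by 2 cementum annuli per year: 44 / 2 = 22 years.
Length ≈ 0.16 × 22 = 3.5 mm.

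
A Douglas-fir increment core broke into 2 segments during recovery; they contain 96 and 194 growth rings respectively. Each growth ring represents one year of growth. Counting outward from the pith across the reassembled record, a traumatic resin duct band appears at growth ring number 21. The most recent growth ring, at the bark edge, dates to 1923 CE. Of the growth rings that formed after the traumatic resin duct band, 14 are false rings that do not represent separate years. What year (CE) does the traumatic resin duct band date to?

1668 CE

Total growth rings = 96 + 194 = 290.
The traumatic resin duct band sits at growth ring 21 from the pith, so 290 − 21 = 269 growth rings formed after it.
Excluding 14 false growth rings: 269 − 14 = 255.
The growth ring at the bark edge is 1923 CE, so the traumatic resin duct band dates to 1923 − 255 = 1668 CE.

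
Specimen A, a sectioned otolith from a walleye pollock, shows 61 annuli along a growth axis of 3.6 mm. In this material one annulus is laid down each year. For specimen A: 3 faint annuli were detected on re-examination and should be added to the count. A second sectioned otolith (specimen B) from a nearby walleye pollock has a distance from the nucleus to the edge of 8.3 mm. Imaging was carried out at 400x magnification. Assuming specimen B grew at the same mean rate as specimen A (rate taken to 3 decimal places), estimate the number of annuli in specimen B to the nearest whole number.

Specimen A: after corrections the count is 61 + 3 = 64 annuli.
A: Mean rate = 3.6 mm / 64 years ≈ 0.056 mm/year.
Specimen B: 8.3 mm / 0.056 mm per year = 148.21 years ≈ 148 annuli.

148 annuli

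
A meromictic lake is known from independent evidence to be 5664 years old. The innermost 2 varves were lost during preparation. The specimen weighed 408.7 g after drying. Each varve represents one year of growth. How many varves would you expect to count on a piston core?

5662 varves

One varve per year gives 5664 varves over 5664 years.
5664 − 2 missed = 5662 varves expected in the prepared section.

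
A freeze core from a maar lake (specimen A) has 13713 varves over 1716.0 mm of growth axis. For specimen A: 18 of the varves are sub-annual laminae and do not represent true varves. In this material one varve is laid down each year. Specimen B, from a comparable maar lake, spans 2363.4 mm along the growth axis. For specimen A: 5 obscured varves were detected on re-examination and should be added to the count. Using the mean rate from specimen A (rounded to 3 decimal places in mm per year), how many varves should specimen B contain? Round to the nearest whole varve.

Specimen A: after corrections the count is 13713 − 18 + 5 = 13700 varves.
A: 1716.0 mm over 13700 years gives 1716.0 / 13700 ≈ 0.125 mm per year.
B spans 2363.4 / 0.125 = 18907.20 years ≈ 18907 varves.

18907 varves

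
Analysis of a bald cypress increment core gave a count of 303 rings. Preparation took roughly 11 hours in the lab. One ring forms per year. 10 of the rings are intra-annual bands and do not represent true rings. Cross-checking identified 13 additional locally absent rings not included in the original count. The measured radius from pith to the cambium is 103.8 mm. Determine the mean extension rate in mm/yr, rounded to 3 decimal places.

After corrections the count is 303 − 10 + 13 = 306 rings.
Mean rate = 103.8 mm / 306 years ≈ 0.339 mm/yr.

0.339 mm/yr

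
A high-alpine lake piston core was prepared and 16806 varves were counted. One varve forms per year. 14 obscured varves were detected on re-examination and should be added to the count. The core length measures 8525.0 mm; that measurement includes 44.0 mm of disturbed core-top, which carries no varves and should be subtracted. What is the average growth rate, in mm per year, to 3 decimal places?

0.504 mm per year

True varve count = 16806 + 14 = 16820.
Net length = 8525.0 − 44.0 = 8481.0 mm.
Mean rate = 8481.0 mm / 16820 years ≈ 0.504 mm per year.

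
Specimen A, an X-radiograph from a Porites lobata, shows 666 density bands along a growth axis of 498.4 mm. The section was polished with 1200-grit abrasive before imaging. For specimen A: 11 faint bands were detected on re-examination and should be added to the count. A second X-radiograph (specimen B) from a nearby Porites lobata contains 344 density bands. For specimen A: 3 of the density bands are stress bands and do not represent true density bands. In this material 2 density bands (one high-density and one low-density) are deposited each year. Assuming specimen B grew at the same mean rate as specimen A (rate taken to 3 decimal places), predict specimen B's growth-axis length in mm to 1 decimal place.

254.4 mm

Specimen A: adjusted count: 666 − 3 + 11 = 674 density bands.
Specimen A: with 2 density bands per year, 674 / 2 = 337 years.
A: 498.4 mm over 337 years gives 498.4 / 337 ≈ 1.479 mm/yr.
Specimen B: 344 density bands at 2 per year is 344 / 2 = 172 years. Length of B = 1.479 × 172 = 254.4 mm.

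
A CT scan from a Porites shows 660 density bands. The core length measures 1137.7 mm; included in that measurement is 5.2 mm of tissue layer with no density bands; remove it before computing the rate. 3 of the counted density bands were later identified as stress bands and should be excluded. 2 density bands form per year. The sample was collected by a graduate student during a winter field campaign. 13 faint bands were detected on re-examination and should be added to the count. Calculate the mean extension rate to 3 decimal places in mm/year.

3.381 mm/year

True density band count = 660 − 3 + 13 = 670.
670 density bands at 2 per year is 670 / 2 = 335 years.
Removing the 5.2 mm offcut leaves 1137.7 − 5.2 = 1132.5 mm.
Mean rate = 1132.5 mm / 335 years ≈ 3.381 mm/year.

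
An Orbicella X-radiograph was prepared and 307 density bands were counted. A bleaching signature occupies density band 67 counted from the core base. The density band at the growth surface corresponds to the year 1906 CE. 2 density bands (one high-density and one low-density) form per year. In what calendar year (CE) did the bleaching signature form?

307 − 67 = 240 density bands lie beyond the bleaching signature toward the growth surface.
Dividing by 2 density bands per year: 240 / 2 = 120 years.
1906 − 120 = 1786 CE.

1786 CE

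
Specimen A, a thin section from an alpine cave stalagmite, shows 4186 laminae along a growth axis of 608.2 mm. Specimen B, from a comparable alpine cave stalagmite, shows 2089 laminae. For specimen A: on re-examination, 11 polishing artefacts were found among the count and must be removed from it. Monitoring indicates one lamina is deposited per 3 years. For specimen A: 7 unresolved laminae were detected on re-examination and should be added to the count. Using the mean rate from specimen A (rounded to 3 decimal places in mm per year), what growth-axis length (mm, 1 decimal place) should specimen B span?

Specimen A: adjusted count: 4186 − 11 + 7 = 4182 laminae.
Specimen A: at 3 years per lamina, 4182 × 3 = 12546 years.
A: Mean rate = 608.2 mm / 12546 years ≈ 0.048 mm/year.
Specimen B: 2089 laminae at 3 years each span 2089 × 3 = 6267 years. Length of B = 0.048 × 6267 = 300.8 mm.

300.8 mm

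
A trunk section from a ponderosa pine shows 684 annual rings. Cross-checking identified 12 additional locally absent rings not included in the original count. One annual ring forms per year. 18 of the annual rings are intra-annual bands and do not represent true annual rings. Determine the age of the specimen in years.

678 yr

Adjusted count: 684 − 18 + 12 = 678 annual rings.
With a one-to-one annual ring periodicity this is 678 years.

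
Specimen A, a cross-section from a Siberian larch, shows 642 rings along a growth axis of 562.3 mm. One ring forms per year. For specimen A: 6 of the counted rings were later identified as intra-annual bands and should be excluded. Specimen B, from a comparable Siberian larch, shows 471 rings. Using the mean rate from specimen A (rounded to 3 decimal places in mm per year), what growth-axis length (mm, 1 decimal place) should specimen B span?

416.4 mm

Specimen A: adjusted count: 642 − 6 = 636 rings.
A: 562.3 mm over 636 years gives 562.3 / 636 ≈ 0.884 mm/year.
B's length ≈ 0.884 × 471 = 416.4 mm.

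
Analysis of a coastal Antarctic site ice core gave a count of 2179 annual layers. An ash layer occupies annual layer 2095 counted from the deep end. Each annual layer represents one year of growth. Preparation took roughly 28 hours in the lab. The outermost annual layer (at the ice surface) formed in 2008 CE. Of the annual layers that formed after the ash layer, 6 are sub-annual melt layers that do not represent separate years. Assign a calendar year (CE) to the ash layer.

2179 − 2095 = 84 annual layers lie beyond the ash layer toward the ice surface.
Removing the 6 false annual layers leaves 84 − 6 = 78 true annual layers beyond the ash layer.
The annual layer at the ice surface is 2008 CE, so the ash layer dates to 2008 − 78 = 1930 CE.

1930 CE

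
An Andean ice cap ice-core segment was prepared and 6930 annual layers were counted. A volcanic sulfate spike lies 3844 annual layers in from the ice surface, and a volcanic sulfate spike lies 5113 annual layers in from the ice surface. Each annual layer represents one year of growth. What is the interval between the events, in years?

Separation: 5113 − 3844 = 1269 annual layers.
That is 1269 years at one annual layer per year.

1269 years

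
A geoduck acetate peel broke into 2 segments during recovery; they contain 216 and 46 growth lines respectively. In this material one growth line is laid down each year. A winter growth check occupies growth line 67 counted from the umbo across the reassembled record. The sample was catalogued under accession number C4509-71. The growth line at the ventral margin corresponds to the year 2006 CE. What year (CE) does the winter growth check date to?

1811 CE

Total growth lines = 216 + 46 = 262.
The winter growth check sits at growth line 67 from the umbo, so 262 − 67 = 195 growth lines formed after it.
2006 − 195 = 1811 CE.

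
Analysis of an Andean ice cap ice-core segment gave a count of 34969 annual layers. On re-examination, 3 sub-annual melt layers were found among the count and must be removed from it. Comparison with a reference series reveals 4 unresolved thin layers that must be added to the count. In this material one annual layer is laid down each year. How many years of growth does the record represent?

34970 yr

After corrections the count is 34969 − 3 + 4 = 34970 annual layers.
One annual layer per year makes the duration 34970 years.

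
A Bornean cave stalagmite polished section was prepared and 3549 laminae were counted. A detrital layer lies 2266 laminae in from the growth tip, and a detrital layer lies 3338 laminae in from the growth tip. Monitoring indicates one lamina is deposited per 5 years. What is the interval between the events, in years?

Separation: 3338 − 2266 = 1072 laminae.
1072 laminae at 5 years each span 1072 × 5 = 5360 years.

5360 years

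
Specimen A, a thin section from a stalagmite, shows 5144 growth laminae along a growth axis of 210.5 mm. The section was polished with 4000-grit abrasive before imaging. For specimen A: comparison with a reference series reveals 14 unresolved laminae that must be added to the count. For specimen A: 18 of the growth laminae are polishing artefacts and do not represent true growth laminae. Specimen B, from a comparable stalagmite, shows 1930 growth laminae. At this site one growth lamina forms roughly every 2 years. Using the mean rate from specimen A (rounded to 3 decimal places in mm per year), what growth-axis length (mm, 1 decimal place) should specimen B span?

77.2 mm

Specimen A: after corrections the count is 5144 − 18 + 14 = 5140 growth laminae.
Specimen A: at 2 years per growth lamina, 5140 × 2 = 10280 years.
A: Mean rate = 210.5 mm / 10280 years ≈ 0.020 mm/yr.
Specimen B: multiplying by 2 years per growth lamina: 1930 × 2 = 3860 years. For B, 0.020 mm/year × 3860 years = 77.2 mm.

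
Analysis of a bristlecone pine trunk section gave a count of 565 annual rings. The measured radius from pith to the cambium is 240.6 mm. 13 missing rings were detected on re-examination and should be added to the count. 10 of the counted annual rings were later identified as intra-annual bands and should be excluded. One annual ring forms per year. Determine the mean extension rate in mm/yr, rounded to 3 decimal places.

After corrections the count is 565 − 10 + 13 = 568 annual rings.
240.6 mm over 568 years gives 240.6 / 568 ≈ 0.424 mm/yr.

0.424 mm/yr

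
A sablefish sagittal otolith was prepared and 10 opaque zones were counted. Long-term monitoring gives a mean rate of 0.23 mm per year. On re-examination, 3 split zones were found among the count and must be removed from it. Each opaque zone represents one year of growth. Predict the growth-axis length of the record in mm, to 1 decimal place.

Adjusted count: 10 − 3 = 7 opaque zones.
Predicted length = 0.23 mm/year × 7 years = 1.6 mm.

1.6 mm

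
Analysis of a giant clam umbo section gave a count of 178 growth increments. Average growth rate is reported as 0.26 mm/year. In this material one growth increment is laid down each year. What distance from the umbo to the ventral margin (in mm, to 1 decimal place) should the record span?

The record spans 178 years at 0.26 mm per year.
Predicted length = 0.26 mm/year × 178 years = 46.3 mm.

46.3 mm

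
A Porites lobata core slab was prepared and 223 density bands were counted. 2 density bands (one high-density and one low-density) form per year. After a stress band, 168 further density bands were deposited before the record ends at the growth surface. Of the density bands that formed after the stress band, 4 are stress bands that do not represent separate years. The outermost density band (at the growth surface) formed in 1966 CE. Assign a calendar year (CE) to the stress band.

1884 CE

168 density bands post-date the stress band.
Excluding 4 false density bands: 168 − 4 = 164.
Dividing by 2 density bands per year: 164 / 2 = 82 years.
Counting back 82 years from 1966 CE places the stress band in 1966 − 82 = 1884 CE.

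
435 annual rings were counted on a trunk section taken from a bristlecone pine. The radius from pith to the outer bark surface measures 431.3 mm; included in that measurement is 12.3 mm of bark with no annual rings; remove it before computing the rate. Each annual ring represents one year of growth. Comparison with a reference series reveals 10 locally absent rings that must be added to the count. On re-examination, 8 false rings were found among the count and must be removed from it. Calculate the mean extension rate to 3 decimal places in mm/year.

True annual ring count = 435 − 8 + 10 = 437.
Removing the 12.3 mm offcut leaves 431.3 − 12.3 = 419.0 mm.
Mean rate = 419.0 mm / 437 years ≈ 0.959 mm/year.

0.959 mm/year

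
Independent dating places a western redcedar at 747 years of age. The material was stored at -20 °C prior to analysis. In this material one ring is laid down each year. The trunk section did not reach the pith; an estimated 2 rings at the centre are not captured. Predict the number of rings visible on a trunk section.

745 rings

Expected rings over 747 years: 747.
Less the 2 uncaptured rings: 747 − 2 = 745.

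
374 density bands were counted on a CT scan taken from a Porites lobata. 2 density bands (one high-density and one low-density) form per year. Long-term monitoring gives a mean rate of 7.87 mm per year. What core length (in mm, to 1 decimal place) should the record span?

Dividing by 2 density bands per year: 374 / 2 = 187 years.
Length ≈ 7.87 × 187 = 1471.7 mm.

1471.7 mm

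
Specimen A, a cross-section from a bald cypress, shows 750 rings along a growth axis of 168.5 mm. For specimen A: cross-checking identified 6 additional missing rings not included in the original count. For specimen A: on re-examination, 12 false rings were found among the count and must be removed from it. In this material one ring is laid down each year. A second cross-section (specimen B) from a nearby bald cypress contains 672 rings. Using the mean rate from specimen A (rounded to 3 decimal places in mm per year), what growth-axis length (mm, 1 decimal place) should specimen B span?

151.9 mm

Specimen A: adjusted count: 750 − 12 + 6 = 744 rings.
A: Mean rate = 168.5 mm / 744 years ≈ 0.226 mm/year.
For B, 0.226 mm/year × 672 years = 151.9 mm.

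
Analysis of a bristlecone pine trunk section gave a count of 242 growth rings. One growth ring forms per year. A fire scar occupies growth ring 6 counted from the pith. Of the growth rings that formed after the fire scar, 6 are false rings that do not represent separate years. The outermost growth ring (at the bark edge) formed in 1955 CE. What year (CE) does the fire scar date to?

Between growth ring 6 and the bark edge there are 242 − 6 = 236 growth rings.
Excluding 6 false growth rings: 236 − 6 = 230.
The growth ring at the bark edge is 1955 CE, so the fire scar dates to 1955 − 230 = 1725 CE.

1725 CE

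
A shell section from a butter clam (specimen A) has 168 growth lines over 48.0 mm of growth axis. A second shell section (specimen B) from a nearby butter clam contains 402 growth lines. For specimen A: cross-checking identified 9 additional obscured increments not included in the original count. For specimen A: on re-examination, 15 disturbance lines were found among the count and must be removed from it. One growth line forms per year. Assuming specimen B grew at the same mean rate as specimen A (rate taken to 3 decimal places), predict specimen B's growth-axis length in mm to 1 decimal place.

Specimen A: adjusted count: 168 − 15 + 9 = 162 growth lines.
A: 48.0 mm over 162 years gives 48.0 / 162 ≈ 0.296 mm/year.
Length of B = 0.296 × 402 = 119.0 mm.

119.0 mm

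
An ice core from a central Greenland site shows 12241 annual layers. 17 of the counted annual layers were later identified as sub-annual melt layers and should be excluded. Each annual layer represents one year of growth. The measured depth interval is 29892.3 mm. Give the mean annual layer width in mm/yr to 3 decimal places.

After corrections the count is 12241 − 17 = 12224 annual layers.
Extension rate ≈ 29892.3 / 12224 = 2.445 mm/yr.

2.445 mm/yr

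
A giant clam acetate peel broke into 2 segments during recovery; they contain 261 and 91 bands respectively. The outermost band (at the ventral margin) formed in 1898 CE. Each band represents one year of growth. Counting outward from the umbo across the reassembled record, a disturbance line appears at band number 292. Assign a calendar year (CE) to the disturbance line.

Total bands = 261 + 91 = 352.
352 − 292 = 60 bands lie beyond the disturbance line toward the ventral margin.
1898 − 60 = 1838 CE.

1838 CE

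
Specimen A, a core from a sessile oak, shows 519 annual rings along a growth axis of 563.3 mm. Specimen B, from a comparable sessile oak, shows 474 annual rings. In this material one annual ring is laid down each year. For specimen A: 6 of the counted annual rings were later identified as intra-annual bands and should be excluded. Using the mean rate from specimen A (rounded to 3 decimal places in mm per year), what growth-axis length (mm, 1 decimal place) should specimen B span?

Specimen A: true annual ring count = 519 − 6 = 513.
A: 563.3 mm over 513 years gives 563.3 / 513 ≈ 1.098 mm/yr.
B's length ≈ 1.098 × 474 = 520.5 mm.

520.5 mm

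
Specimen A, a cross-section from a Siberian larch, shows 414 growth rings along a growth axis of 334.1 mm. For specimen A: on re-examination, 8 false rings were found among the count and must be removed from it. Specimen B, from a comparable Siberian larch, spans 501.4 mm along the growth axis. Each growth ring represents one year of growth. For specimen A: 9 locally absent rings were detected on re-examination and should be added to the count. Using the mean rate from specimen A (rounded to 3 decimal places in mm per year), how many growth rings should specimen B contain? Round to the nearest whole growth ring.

Specimen A: after corrections the count is 414 − 8 + 9 = 415 growth rings.
A: Mean rate = 334.1 mm / 415 years ≈ 0.805 mm/year.
B spans 501.4 / 0.805 = 622.86 years ≈ 623 growth rings.

623 growth rings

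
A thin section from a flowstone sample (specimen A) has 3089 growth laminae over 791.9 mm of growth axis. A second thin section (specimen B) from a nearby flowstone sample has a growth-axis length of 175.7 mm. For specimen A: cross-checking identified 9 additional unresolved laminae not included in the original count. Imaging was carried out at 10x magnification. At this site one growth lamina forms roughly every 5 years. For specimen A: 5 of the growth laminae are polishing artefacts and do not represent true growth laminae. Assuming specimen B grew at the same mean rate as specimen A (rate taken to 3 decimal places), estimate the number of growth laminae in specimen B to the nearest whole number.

689 growth laminae

Specimen A: after corrections the count is 3089 − 5 + 9 = 3093 growth laminae.
Specimen A: multiplying by 5 years per growth lamina: 3093 × 5 = 15465 years.
A: Mean rate = 791.9 mm / 15465 years ≈ 0.051 mm/year.
For B, 175.7 / 0.051 = 3445.10 years; at 5 years per growth lamina that is 3445.10 / 5 ≈ 689 growth laminae.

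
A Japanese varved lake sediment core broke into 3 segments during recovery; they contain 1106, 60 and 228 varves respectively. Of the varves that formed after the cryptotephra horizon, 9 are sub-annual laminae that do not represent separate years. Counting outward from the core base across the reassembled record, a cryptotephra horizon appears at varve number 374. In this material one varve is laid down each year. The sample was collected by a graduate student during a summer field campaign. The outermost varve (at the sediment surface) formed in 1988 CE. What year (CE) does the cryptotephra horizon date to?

Total varves = 1106 + 60 + 228 = 1394.
1394 − 374 = 1020 varves lie beyond the cryptotephra horizon toward the sediment surface.
Removing the 9 false varves leaves 1020 − 9 = 1011 true varves beyond the cryptotephra horizon.
The varve at the sediment surface is 1988 CE, so the cryptotephra horizon dates to 1988 − 1011 = 977 CE.

977 CE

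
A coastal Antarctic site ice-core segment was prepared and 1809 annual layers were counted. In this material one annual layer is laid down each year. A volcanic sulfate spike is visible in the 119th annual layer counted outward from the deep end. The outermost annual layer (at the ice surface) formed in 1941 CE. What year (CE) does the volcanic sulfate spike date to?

1809 − 119 = 1690 annual layers lie beyond the volcanic sulfate spike toward the ice surface.
1941 − 1690 = 251 CE.

251 CE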